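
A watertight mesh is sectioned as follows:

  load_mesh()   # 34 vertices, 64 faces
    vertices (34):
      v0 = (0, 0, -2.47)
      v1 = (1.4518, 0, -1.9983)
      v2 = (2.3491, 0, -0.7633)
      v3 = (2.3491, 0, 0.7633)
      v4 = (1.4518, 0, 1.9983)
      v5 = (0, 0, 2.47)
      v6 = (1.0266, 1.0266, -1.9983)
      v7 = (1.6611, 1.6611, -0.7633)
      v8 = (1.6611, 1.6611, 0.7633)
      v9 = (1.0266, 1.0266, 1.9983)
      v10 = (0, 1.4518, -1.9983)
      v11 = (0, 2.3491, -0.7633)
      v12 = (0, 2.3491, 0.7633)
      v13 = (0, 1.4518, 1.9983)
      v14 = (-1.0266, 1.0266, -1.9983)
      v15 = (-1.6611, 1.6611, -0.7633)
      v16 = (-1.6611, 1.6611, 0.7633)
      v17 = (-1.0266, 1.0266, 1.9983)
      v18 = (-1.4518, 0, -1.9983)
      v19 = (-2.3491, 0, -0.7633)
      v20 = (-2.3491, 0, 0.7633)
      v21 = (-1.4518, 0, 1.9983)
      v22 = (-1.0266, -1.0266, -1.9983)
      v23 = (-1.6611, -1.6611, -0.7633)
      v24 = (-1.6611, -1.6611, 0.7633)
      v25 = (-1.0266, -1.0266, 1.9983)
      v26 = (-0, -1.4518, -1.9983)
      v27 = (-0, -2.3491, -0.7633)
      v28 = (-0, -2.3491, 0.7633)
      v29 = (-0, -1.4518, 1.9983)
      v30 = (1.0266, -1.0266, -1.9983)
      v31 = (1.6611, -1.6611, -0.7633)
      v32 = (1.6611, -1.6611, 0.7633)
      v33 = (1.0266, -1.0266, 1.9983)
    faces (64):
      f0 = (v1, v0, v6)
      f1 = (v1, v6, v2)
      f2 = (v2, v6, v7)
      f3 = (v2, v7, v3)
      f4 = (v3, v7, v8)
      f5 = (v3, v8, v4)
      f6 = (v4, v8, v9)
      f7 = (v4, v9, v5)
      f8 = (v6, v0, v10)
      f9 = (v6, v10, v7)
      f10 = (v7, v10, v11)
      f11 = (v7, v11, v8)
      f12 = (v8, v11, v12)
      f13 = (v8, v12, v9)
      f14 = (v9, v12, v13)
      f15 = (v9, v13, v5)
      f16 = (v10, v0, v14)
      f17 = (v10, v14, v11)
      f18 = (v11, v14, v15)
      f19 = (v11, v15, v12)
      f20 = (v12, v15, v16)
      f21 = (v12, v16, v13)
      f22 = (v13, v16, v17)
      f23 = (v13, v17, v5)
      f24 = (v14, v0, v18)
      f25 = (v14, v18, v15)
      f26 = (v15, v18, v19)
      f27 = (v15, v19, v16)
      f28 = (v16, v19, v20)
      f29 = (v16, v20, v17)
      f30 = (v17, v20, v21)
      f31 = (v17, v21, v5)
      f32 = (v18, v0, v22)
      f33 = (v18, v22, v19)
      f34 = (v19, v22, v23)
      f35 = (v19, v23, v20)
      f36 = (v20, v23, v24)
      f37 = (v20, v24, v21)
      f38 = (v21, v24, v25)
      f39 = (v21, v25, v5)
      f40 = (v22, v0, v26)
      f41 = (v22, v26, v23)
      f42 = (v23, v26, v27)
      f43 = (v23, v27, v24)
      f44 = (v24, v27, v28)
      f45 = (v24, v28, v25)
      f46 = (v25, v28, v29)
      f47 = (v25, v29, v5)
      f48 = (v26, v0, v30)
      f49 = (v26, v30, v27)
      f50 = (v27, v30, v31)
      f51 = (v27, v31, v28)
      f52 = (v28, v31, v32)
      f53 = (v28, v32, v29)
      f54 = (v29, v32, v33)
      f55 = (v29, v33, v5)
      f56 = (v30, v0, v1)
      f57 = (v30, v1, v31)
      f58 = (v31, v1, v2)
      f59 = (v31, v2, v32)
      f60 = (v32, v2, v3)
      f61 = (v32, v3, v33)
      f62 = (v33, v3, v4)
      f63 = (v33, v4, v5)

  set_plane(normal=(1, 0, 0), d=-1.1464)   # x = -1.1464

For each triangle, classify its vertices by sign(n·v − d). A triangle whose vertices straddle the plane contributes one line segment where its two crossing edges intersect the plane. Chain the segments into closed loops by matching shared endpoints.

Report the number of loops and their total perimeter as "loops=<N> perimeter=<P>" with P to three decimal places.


loops=1 perimeter=12.866

Straddling triangles (20 of 64):
  (v11,v14,v15) [++-] → (-1.1464, 1.1464, -1.76512)–(-1.1464, 1.87428, -0.7633)  len=1.2383
  (v11,v15,v12) [+-+] → (-1.1464, 1.87428, -0.7633)–(-1.1464, 1.87428, -0.290275)  len=0.4730
  (v12,v15,v16) [+--] → (-1.1464, 1.87428, -0.290275)–(-1.1464, 1.87428, 0.7633)  len=1.0536
  (v12,v16,v13) [+-+] → (-1.1464, 1.87428, 0.7633)–(-1.1464, 1.59625, 1.14597)  len=0.4730
  (v13,v16,v17) [+-+] → (-1.1464, 1.59625, 1.14597)–(-1.1464, 1.1464, 1.76512)  len=0.7653
  (v14,v0,v18) [++-] → (-1.1464, 0, -2.09753)–(-1.1464, 0.737356, -1.9983)  len=0.7440
  (v14,v18,v15) [+--] → (-1.1464, 0.737356, -1.9983)–(-1.1464, 1.1464, -1.76512)  len=0.4708
  (v16,v20,v17) [--+] → (-1.1464, 0.933604, 1.88643)–(-1.1464, 1.1464, 1.76512)  len=0.2449
  (v17,v20,v21) [+--] → (-1.1464, 0.933604, 1.88643)–(-1.1464, 0.737356, 1.9983)  len=0.2259
  (v17,v21,v5) [+-+] → (-1.1464, 0.737356, 1.9983)–(-1.1464, 0, 2.09753)  len=0.7440
  (v18,v0,v22) [-++] → (-1.1464, 0, -2.09753)–(-1.1464, -0.737356, -1.9983)  len=0.7440
  (v18,v22,v19) [-+-] → (-1.1464, -0.737356, -1.9983)–(-1.1464, -0.933604, -1.88643)  len=0.2259
  (v19,v22,v23) [-+-] → (-1.1464, -0.933604, -1.88643)–(-1.1464, -1.1464, -1.76512)  len=0.2449
  (v21,v24,v25) [--+] → (-1.1464, -1.1464, 1.76512)–(-1.1464, -0.737356, 1.9983)  len=0.4708
  (v21,v25,v5) [-++] → (-1.1464, -0.737356, 1.9983)–(-1.1464, 0, 2.09753)  len=0.7440
  (v22,v26,v23) [++-] → (-1.1464, -1.59625, -1.14597)–(-1.1464, -1.1464, -1.76512)  len=0.7653
  (v23,v26,v27) [-++] → (-1.1464, -1.59625, -1.14597)–(-1.1464, -1.87428, -0.7633)  len=0.4730
  (v23,v27,v24) [-+-] → (-1.1464, -1.87428, -0.7633)–(-1.1464, -1.87428, 0.290275)  len=1.0536
  (v24,v27,v28) [-++] → (-1.1464, -1.87428, 0.290275)–(-1.1464, -1.87428, 0.7633)  len=0.4730
  (v24,v28,v25) [-++] → (-1.1464, -1.87428, 0.7633)–(-1.1464, -1.1464, 1.76512)  len=1.2383

Chained into 1 loop(s):
  loop 1: 20 segments, perimeter = 12.8659
Total perimeter = 12.866


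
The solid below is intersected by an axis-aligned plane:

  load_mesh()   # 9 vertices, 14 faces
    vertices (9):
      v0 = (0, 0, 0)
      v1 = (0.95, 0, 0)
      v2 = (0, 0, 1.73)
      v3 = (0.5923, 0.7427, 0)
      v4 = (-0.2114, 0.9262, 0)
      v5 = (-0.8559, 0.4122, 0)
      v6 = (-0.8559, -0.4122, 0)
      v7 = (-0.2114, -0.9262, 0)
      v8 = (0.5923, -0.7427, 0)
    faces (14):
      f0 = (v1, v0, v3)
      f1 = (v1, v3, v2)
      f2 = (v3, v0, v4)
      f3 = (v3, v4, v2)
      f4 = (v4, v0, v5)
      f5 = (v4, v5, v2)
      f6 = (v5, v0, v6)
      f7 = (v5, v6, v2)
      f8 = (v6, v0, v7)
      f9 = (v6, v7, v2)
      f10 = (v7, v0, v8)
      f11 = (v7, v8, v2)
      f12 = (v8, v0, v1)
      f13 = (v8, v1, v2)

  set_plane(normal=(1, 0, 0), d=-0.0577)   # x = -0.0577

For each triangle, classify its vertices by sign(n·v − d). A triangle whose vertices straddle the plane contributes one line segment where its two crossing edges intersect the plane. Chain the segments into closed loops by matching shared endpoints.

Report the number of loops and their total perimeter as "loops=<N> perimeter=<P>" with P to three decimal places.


Straddling triangles (10 of 14):
  (v3,v0,v4) [++-] → (-0.0577, 0.252799, 0)–(-0.0577, 0.891107, 0)  len=0.6383
  (v3,v4,v2) [+-+] → (-0.0577, 0.891107, 0)–(-0.0577, 0.252799, 1.25781)  len=1.4105
  (v4,v0,v5) [-+-] → (-0.0577, 0.252799, 0)–(-0.0577, 0.0277882, 0)  len=0.2250
  (v4,v5,v2) [--+] → (-0.0577, 0.0277882, 1.61337)–(-0.0577, 0.252799, 1.25781)  len=0.4208
  (v5,v0,v6) [-+-] → (-0.0577, 0.0277882, 0)–(-0.0577, -0.0277882, 0)  len=0.0556
  (v5,v6,v2) [--+] → (-0.0577, -0.0277882, 1.61337)–(-0.0577, 0.0277882, 1.61337)  len=0.0556
  (v6,v0,v7) [-+-] → (-0.0577, -0.0277882, 0)–(-0.0577, -0.252799, 0)  len=0.2250
  (v6,v7,v2) [--+] → (-0.0577, -0.252799, 1.25781)–(-0.0577, -0.0277882, 1.61337)  len=0.4208
  (v7,v0,v8) [-++] → (-0.0577, -0.252799, 0)–(-0.0577, -0.891107, 0)  len=0.6383
  (v7,v8,v2) [-++] → (-0.0577, -0.891107, 0)–(-0.0577, -0.252799, 1.25781)  len=1.4105

Chained into 1 loop(s):
  loop 1: 10 segments, perimeter = 5.5004
Total perimeter = 5.500

loops=1 perimeter=5.500


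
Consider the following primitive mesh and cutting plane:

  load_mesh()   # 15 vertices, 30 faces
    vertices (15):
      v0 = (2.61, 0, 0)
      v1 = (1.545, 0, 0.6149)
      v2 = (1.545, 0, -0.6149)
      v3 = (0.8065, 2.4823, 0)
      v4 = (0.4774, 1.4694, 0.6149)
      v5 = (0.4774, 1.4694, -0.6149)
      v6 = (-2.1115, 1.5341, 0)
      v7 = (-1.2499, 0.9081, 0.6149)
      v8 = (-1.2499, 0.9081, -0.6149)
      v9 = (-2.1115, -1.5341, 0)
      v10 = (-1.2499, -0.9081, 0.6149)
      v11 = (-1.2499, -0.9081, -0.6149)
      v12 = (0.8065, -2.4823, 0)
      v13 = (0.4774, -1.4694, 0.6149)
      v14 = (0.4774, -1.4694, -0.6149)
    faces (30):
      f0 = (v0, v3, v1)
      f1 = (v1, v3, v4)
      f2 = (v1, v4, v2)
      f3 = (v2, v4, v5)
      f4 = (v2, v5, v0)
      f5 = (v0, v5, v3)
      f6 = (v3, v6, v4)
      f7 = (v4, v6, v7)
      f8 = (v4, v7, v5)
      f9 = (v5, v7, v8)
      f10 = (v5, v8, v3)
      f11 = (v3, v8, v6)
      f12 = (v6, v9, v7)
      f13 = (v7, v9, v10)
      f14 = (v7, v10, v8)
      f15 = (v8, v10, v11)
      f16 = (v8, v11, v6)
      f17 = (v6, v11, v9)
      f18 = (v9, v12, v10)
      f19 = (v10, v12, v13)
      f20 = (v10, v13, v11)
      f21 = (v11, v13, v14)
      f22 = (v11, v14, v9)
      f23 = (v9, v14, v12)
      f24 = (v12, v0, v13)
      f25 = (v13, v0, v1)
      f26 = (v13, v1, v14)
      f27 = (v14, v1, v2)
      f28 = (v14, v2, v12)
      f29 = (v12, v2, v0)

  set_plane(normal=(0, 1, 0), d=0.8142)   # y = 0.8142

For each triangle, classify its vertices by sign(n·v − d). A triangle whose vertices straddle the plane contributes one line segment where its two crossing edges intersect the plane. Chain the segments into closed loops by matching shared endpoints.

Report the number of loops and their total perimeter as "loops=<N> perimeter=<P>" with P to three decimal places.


loops=2 perimeter=7.036

Straddling triangles (12 of 30):
  (v0,v3,v1) [-+-] → (2.01845, 0.8142, 0)–(1.30277, 0.8142, 0.413211)  len=0.8264
  (v1,v3,v4) [-++] → (1.30277, 0.8142, 0.413211)–(0.953439, 0.8142, 0.6149)  len=0.4034
  (v1,v4,v2) [-+-] → (0.953439, 0.8142, 0.6149)–(0.953439, 0.8142, 0.0665367)  len=0.5484
  (v2,v4,v5) [-++] → (0.953439, 0.8142, 0.0665367)–(0.953439, 0.8142, -0.6149)  len=0.6814
  (v2,v5,v0) [-+-] → (0.953439, 0.8142, -0.6149)–(1.42832, 0.8142, -0.340718)  len=0.5483
  (v0,v5,v3) [-++] → (1.42832, 0.8142, -0.340718)–(2.01845, 0.8142, 0)  len=0.6814
  (v6,v9,v7) [+-+] → (-2.1115, 0.8142, 0)–(-1.28303, 0.8142, 0.591258)  len=1.0178
  (v7,v9,v10) [+--] → (-1.28303, 0.8142, 0.591258)–(-1.2499, 0.8142, 0.6149)  len=0.0407
  (v7,v10,v8) [+-+] → (-1.2499, 0.8142, 0.6149)–(-1.2499, 0.8142, -0.551318)  len=1.1662
  (v8,v10,v11) [+--] → (-1.2499, 0.8142, -0.551318)–(-1.2499, 0.8142, -0.6149)  len=0.0636
  (v8,v11,v6) [+-+] → (-1.2499, 0.8142, -0.6149)–(-1.85752, 0.8142, -0.181257)  len=0.7465
  (v6,v11,v9) [+--] → (-1.85752, 0.8142, -0.181257)–(-2.1115, 0.8142, 0)  len=0.3120

Chained into 2 loop(s):
  loop 1: 6 segments, perimeter = 3.6893
  loop 2: 6 segments, perimeter = 3.3468
Total perimeter = 7.036


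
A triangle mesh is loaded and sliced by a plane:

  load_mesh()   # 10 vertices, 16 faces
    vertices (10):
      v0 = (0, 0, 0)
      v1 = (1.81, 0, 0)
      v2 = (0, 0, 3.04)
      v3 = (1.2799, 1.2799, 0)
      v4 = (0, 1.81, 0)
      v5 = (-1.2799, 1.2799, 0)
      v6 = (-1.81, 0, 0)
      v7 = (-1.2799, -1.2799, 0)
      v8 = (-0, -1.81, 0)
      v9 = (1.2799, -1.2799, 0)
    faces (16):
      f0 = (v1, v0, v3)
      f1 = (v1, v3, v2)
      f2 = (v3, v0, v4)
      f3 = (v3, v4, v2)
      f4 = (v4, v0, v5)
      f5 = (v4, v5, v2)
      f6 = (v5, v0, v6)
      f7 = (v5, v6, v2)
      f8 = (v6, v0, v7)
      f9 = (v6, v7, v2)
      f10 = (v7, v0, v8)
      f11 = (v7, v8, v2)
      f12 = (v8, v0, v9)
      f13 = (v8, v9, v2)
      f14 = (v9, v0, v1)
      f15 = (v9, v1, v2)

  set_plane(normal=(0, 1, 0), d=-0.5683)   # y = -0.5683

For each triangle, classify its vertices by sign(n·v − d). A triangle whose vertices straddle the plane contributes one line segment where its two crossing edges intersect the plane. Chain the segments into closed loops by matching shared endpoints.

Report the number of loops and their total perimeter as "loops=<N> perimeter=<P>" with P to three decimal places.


loops=1 perimeter=8.468

Straddling triangles (8 of 16):
  (v6,v0,v7) [++-] → (-0.5683, -0.5683, 0)–(-1.57463, -0.5683, 0)  len=1.0063
  (v6,v7,v2) [+-+] → (-1.57463, -0.5683, 0)–(-0.5683, -0.5683, 1.69018)  len=1.9671
  (v7,v0,v8) [-+-] → (-0.5683, -0.5683, 0)–(0, -0.5683, 0)  len=0.5683
  (v7,v8,v2) [--+] → (0, -0.5683, 2.08551)–(-0.5683, -0.5683, 1.69018)  len=0.6923
  (v8,v0,v9) [-+-] → (0, -0.5683, 0)–(0.5683, -0.5683, 0)  len=0.5683
  (v8,v9,v2) [--+] → (0.5683, -0.5683, 1.69018)–(0, -0.5683, 2.08551)  len=0.6923
  (v9,v0,v1) [-++] → (0.5683, -0.5683, 0)–(1.57463, -0.5683, 0)  len=1.0063
  (v9,v1,v2) [-++] → (1.57463, -0.5683, 0)–(0.5683, -0.5683, 1.69018)  len=1.9671

Chained into 1 loop(s):
  loop 1: 8 segments, perimeter = 8.4680
Total perimeter = 8.468


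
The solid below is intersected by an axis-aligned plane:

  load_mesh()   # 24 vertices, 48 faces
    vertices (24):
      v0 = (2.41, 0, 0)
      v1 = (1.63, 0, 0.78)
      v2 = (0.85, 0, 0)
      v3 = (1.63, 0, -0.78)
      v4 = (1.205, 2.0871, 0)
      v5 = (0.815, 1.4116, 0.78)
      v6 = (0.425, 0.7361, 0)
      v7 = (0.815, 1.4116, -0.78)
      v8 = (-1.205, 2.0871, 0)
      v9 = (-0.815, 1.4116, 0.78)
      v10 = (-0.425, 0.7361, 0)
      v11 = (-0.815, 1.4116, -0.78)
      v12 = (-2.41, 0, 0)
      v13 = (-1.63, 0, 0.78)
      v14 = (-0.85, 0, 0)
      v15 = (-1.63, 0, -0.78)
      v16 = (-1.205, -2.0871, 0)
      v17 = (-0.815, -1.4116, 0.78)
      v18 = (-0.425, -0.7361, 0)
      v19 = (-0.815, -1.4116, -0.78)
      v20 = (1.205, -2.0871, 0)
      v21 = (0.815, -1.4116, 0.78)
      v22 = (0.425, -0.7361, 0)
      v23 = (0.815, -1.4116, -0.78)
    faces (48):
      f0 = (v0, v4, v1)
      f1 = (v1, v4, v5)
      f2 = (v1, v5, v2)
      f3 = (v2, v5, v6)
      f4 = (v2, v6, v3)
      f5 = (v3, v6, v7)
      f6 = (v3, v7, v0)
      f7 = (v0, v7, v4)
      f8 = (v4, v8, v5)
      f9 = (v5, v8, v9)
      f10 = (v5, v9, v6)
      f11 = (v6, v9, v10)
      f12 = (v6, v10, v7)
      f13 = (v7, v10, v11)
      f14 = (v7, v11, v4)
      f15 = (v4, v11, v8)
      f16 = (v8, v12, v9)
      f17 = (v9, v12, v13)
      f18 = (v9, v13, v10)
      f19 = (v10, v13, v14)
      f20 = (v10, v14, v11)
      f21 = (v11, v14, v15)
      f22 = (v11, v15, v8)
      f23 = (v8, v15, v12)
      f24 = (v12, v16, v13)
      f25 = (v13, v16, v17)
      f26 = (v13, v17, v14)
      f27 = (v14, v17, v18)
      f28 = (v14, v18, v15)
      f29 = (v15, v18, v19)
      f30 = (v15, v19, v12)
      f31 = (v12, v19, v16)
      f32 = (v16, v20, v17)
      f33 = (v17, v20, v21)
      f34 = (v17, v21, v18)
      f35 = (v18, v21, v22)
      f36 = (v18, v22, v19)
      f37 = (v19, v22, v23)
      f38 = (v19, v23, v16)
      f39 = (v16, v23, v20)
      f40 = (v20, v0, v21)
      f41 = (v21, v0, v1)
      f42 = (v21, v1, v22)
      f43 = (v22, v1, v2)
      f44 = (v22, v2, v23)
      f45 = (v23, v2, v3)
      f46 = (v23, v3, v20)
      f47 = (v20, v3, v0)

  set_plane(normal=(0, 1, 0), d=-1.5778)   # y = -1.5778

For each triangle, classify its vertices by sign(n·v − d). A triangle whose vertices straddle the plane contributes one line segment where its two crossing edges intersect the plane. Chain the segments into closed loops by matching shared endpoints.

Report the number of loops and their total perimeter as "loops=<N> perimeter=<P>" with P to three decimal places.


Straddling triangles (10 of 48):
  (v12,v16,v13) [+-+] → (-1.49905, -1.5778, 0)–(-1.30871, -1.5778, 0.190338)  len=0.2692
  (v13,v16,v17) [+-+] → (-1.30871, -1.5778, 0.190338)–(-0.910956, -1.5778, 0.588089)  len=0.5625
  (v12,v19,v16) [++-] → (-0.910956, -1.5778, -0.588089)–(-1.49905, -1.5778, 0)  len=0.8317
  (v16,v20,v17) [--+] → (-0.317999, -1.5778, 0.588089)–(-0.910956, -1.5778, 0.588089)  len=0.5930
  (v17,v20,v21) [+-+] → (-0.317999, -1.5778, 0.588089)–(0.910956, -1.5778, 0.588089)  len=1.2290
  (v19,v23,v16) [++-] → (0.317999, -1.5778, -0.588089)–(-0.910956, -1.5778, -0.588089)  len=1.2290
  (v16,v23,v20) [-+-] → (0.317999, -1.5778, -0.588089)–(0.910956, -1.5778, -0.588089)  len=0.5930
  (v20,v0,v21) [-++] → (1.49905, -1.5778, 0)–(0.910956, -1.5778, 0.588089)  len=0.8317
  (v23,v3,v20) [++-] → (1.30871, -1.5778, -0.190338)–(0.910956, -1.5778, -0.588089)  len=0.5625
  (v20,v3,v0) [-++] → (1.30871, -1.5778, -0.190338)–(1.49905, -1.5778, 0)  len=0.2692

Chained into 1 loop(s):
  loop 1: 10 segments, perimeter = 6.9706
Total perimeter = 6.971

loops=1 perimeter=6.971


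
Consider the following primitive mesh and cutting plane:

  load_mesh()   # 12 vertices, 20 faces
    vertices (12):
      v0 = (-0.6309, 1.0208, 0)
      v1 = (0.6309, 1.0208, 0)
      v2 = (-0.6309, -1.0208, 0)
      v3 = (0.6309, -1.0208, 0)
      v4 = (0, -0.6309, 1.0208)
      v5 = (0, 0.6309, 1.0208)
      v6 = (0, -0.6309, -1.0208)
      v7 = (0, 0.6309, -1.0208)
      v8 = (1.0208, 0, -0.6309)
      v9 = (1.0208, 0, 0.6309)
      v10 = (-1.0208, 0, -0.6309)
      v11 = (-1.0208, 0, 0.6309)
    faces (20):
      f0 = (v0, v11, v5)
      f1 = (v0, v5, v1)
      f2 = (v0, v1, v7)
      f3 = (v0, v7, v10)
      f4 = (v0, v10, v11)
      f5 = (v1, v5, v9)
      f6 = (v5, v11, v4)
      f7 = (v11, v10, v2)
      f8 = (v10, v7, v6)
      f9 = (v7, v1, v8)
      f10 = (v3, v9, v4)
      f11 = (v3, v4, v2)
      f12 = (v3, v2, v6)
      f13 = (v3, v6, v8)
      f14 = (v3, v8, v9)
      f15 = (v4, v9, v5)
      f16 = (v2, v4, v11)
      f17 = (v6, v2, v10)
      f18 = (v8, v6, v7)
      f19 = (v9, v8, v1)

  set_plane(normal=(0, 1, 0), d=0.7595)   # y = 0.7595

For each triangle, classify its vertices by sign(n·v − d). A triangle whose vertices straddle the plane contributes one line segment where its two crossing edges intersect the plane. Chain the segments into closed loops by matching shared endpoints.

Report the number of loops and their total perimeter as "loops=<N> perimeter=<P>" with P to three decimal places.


Straddling triangles (8 of 20):
  (v0,v11,v5) [+--] → (-0.730705, 0.7595, 0.161495)–(-0.208089, 0.7595, 0.684111)  len=0.7391
  (v0,v5,v1) [+-+] → (-0.208089, 0.7595, 0.684111)–(0.208089, 0.7595, 0.684111)  len=0.4162
  (v0,v1,v7) [++-] → (0.208089, 0.7595, -0.684111)–(-0.208089, 0.7595, -0.684111)  len=0.4162
  (v0,v7,v10) [+--] → (-0.208089, 0.7595, -0.684111)–(-0.730705, 0.7595, -0.161495)  len=0.7391
  (v0,v10,v11) [+--] → (-0.730705, 0.7595, -0.161495)–(-0.730705, 0.7595, 0.161495)  len=0.3230
  (v1,v5,v9) [+--] → (0.208089, 0.7595, 0.684111)–(0.730705, 0.7595, 0.161495)  len=0.7391
  (v7,v1,v8) [-+-] → (0.208089, 0.7595, -0.684111)–(0.730705, 0.7595, -0.161495)  len=0.7391
  (v9,v8,v1) [--+] → (0.730705, 0.7595, -0.161495)–(0.730705, 0.7595, 0.161495)  len=0.3230

Chained into 1 loop(s):
  loop 1: 8 segments, perimeter = 4.4347
Total perimeter = 4.435

loops=1 perimeter=4.435


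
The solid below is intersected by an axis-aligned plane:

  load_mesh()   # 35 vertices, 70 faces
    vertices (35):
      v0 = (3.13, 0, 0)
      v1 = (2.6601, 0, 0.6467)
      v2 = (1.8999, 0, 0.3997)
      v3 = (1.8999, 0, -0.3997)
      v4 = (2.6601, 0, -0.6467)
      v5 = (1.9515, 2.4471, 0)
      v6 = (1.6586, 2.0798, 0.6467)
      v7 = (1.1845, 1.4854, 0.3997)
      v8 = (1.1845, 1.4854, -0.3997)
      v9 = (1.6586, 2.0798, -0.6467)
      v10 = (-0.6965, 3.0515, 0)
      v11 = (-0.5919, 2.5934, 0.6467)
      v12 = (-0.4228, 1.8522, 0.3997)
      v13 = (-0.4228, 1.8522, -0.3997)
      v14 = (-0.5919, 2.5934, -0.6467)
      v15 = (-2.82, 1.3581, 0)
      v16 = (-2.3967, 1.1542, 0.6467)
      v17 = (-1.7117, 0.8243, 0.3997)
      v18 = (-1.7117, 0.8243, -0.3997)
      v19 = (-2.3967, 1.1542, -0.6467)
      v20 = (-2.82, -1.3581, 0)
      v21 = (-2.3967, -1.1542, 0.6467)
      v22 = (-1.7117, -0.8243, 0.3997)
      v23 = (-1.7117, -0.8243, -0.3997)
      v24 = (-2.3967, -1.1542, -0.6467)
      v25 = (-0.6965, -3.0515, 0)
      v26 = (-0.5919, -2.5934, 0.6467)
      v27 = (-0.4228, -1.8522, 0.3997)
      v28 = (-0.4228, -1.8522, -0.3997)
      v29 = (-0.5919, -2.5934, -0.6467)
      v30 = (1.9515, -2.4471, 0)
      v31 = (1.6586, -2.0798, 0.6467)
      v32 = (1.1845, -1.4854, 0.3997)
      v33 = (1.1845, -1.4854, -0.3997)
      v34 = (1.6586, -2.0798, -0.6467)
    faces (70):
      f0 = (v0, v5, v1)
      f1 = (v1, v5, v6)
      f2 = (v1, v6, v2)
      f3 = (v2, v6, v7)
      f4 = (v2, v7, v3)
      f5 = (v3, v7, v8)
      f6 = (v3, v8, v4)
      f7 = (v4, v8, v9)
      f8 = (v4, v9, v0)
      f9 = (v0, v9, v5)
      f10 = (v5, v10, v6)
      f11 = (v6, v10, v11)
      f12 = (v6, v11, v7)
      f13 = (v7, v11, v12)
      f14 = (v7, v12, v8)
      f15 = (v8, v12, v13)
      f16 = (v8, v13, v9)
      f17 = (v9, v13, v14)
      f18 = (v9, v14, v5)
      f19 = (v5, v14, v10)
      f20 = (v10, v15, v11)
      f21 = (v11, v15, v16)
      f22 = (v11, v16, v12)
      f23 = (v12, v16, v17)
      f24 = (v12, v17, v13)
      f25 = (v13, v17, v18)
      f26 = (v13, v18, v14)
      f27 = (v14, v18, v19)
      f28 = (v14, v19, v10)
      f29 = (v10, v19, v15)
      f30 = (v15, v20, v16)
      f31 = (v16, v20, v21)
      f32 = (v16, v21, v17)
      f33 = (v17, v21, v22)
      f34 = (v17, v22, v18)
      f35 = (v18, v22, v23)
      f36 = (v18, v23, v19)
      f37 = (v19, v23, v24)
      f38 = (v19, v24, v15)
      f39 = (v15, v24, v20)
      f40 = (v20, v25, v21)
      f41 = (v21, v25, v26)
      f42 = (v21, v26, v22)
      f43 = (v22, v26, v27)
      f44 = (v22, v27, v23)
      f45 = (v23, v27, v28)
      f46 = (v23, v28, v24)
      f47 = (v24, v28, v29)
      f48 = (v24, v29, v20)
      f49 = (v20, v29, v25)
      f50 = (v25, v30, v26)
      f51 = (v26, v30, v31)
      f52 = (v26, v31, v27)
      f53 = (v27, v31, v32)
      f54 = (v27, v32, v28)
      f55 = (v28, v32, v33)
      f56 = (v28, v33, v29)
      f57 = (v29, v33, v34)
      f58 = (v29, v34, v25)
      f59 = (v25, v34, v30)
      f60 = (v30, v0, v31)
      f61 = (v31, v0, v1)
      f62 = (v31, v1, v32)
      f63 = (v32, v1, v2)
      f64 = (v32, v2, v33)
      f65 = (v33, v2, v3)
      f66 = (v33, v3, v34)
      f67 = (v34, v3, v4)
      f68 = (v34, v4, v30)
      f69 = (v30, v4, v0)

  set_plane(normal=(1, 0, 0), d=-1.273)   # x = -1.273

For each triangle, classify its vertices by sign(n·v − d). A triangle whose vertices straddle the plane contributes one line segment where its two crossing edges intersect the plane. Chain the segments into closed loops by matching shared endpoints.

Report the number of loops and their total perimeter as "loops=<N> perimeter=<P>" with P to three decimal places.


loops=2 perimeter=8.614

Straddling triangles (20 of 70):
  (v10,v15,v11) [+-+] → (-1.273, 2.59177, 0)–(-1.273, 2.21579, 0.449013)  len=0.5856
  (v11,v15,v16) [+--] → (-1.273, 2.21579, 0.449013)–(-1.273, 2.05027, 0.6467)  len=0.2578
  (v11,v16,v12) [+-+] → (-1.273, 2.05027, 0.6467)–(-1.273, 1.55156, 0.506088)  len=0.5182
  (v12,v16,v17) [+--] → (-1.273, 1.55156, 0.506088)–(-1.273, 1.17416, 0.3997)  len=0.3921
  (v12,v17,v13) [+-+] → (-1.273, 1.17416, 0.3997)–(-1.273, 1.17416, 0.12761)  len=0.2721
  (v13,v17,v18) [+--] → (-1.273, 1.17416, 0.12761)–(-1.273, 1.17416, -0.3997)  len=0.5273
  (v13,v18,v14) [+-+] → (-1.273, 1.17416, -0.3997)–(-1.273, 1.51737, -0.496466)  len=0.3566
  (v14,v18,v19) [+--] → (-1.273, 1.51737, -0.496466)–(-1.273, 2.05027, -0.6467)  len=0.5537
  (v14,v19,v10) [+-+] → (-1.273, 2.05027, -0.6467)–(-1.273, 2.40817, -0.219282)  len=0.5575
  (v10,v19,v15) [+--] → (-1.273, 2.40817, -0.219282)–(-1.273, 2.59177, 0)  len=0.2860
  (v20,v25,v21) [-+-] → (-1.273, -2.59177, 0)–(-1.273, -2.40817, 0.219282)  len=0.2860
  (v21,v25,v26) [-++] → (-1.273, -2.40817, 0.219282)–(-1.273, -2.05027, 0.6467)  len=0.5575
  (v21,v26,v22) [-+-] → (-1.273, -2.05027, 0.6467)–(-1.273, -1.51737, 0.496466)  len=0.5537
  (v22,v26,v27) [-++] → (-1.273, -1.51737, 0.496466)–(-1.273, -1.17416, 0.3997)  len=0.3566
  (v22,v27,v23) [-+-] → (-1.273, -1.17416, 0.3997)–(-1.273, -1.17416, -0.12761)  len=0.5273
  (v23,v27,v28) [-++] → (-1.273, -1.17416, -0.12761)–(-1.273, -1.17416, -0.3997)  len=0.2721
  (v23,v28,v24) [-+-] → (-1.273, -1.17416, -0.3997)–(-1.273, -1.55156, -0.506088)  len=0.3921
  (v24,v28,v29) [-++] → (-1.273, -1.55156, -0.506088)–(-1.273, -2.05027, -0.6467)  len=0.5182
  (v24,v29,v20) [-+-] → (-1.273, -2.05027, -0.6467)–(-1.273, -2.21579, -0.449013)  len=0.2578
  (v20,v29,v25) [-++] → (-1.273, -2.21579, -0.449013)–(-1.273, -2.59177, 0)  len=0.5856

Chained into 2 loop(s):
  loop 1: 10 segments, perimeter = 4.3069
  loop 2: 10 segments, perimeter = 4.3069
Total perimeter = 8.614


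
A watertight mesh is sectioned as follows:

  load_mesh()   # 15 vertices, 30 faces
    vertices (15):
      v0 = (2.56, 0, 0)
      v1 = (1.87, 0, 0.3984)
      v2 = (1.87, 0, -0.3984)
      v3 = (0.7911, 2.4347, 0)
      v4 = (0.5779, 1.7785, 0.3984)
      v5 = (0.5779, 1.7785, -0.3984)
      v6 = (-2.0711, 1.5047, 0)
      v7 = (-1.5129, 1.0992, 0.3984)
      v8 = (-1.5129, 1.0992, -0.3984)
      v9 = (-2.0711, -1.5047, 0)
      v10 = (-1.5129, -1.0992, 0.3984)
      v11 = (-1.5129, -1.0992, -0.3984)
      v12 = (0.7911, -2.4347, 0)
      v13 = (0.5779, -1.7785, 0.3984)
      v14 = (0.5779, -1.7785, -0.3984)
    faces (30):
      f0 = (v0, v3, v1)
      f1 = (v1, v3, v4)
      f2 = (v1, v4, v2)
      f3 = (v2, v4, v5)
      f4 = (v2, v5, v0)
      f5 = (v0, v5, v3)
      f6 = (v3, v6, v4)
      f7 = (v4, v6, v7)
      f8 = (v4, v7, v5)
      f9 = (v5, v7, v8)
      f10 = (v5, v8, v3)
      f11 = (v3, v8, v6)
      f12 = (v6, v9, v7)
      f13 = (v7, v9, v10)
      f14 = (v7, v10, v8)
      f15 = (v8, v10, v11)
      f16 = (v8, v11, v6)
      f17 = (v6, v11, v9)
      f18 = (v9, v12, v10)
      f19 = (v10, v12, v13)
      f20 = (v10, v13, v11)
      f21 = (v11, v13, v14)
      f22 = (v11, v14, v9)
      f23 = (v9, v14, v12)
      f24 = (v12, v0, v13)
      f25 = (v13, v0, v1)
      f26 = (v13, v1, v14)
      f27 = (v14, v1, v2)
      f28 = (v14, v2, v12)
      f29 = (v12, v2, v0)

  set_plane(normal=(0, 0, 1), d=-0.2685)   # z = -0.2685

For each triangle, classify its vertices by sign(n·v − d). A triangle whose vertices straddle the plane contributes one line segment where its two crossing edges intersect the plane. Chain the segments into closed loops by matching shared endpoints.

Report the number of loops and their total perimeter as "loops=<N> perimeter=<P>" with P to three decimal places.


Straddling triangles (20 of 30):
  (v1,v4,v2) [++-] → (1.65935, 0.289944, -0.2685)–(1.87, 0, -0.2685)  len=0.3584
  (v2,v4,v5) [-+-] → (1.65935, 0.289944, -0.2685)–(0.5779, 1.7785, -0.2685)  len=1.8399
  (v2,v5,v0) [--+] → (1.22417, 1.19861, -0.2685)–(2.09498, 0, -0.2685)  len=1.4815
  (v0,v5,v3) [+-+] → (1.22417, 1.19861, -0.2685)–(0.647415, 1.99246, -0.2685)  len=0.9812
  (v4,v7,v5) [++-] → (0.237043, 1.66776, -0.2685)–(0.5779, 1.7785, -0.2685)  len=0.3584
  (v5,v7,v8) [-+-] → (0.237043, 1.66776, -0.2685)–(-1.5129, 1.0992, -0.2685)  len=1.8400
  (v5,v8,v3) [--+] → (-0.761671, 1.53465, -0.2685)–(0.647415, 1.99246, -0.2685)  len=1.4816
  (v3,v8,v6) [+-+] → (-0.761671, 1.53465, -0.2685)–(-1.6949, 1.23141, -0.2685)  len=0.9813
  (v7,v10,v8) [++-] → (-1.5129, 0.740801, -0.2685)–(-1.5129, 1.0992, -0.2685)  len=0.3584
  (v8,v10,v11) [-+-] → (-1.5129, 0.740801, -0.2685)–(-1.5129, -1.0992, -0.2685)  len=1.8400
  (v8,v11,v6) [--+] → (-1.6949, -0.250187, -0.2685)–(-1.6949, 1.23141, -0.2685)  len=1.4816
  (v6,v11,v9) [+-+] → (-1.6949, -0.250187, -0.2685)–(-1.6949, -1.23141, -0.2685)  len=0.9812
  (v10,v13,v11) [++-] → (-1.17204, -1.20994, -0.2685)–(-1.5129, -1.0992, -0.2685)  len=0.3584
  (v11,v13,v14) [-+-] → (-1.17204, -1.20994, -0.2685)–(0.5779, -1.7785, -0.2685)  len=1.8400
  (v11,v14,v9) [--+] → (-0.285818, -1.68923, -0.2685)–(-1.6949, -1.23141, -0.2685)  len=1.4816
  (v9,v14,v12) [+-+] → (-0.285818, -1.68923, -0.2685)–(0.647415, -1.99246, -0.2685)  len=0.9813
  (v13,v1,v14) [++-] → (0.788547, -1.48856, -0.2685)–(0.5779, -1.7785, -0.2685)  len=0.3584
  (v14,v1,v2) [-+-] → (0.788547, -1.48856, -0.2685)–(1.87, 0, -0.2685)  len=1.8399
  (v14,v2,v12) [--+] → (1.51822, -0.793844, -0.2685)–(0.647415, -1.99246, -0.2685)  len=1.4815
  (v12,v2,v0) [+-+] → (1.51822, -0.793844, -0.2685)–(2.09498, 0, -0.2685)  len=0.9812

Chained into 2 loop(s):
  loop 1: 10 segments, perimeter = 10.9918
  loop 2: 10 segments, perimeter = 12.3141
Total perimeter = 23.306

loops=2 perimeter=23.306


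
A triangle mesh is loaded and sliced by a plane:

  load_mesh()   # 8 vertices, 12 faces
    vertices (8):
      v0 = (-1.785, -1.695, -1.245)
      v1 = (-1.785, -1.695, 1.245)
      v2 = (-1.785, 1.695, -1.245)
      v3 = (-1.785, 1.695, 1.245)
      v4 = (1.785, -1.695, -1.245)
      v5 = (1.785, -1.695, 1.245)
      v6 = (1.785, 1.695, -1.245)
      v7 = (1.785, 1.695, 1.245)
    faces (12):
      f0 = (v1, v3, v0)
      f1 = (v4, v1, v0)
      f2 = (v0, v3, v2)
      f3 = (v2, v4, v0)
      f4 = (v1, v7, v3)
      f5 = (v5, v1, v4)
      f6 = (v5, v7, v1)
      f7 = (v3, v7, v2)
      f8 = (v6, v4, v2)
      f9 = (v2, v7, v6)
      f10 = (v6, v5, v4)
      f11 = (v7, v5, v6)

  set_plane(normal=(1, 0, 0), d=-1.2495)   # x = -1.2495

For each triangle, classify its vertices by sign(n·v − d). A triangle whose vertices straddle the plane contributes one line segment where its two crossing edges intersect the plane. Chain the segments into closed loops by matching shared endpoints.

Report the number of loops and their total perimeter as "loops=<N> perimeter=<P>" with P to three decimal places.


loops=1 perimeter=11.760

Straddling triangles (8 of 12):
  (v4,v1,v0) [+--] → (-1.2495, -1.695, 0.8715)–(-1.2495, -1.695, -1.245)  len=2.1165
  (v2,v4,v0) [-+-] → (-1.2495, 1.1865, -1.245)–(-1.2495, -1.695, -1.245)  len=2.8815
  (v1,v7,v3) [-+-] → (-1.2495, -1.1865, 1.245)–(-1.2495, 1.695, 1.245)  len=2.8815
  (v5,v1,v4) [+-+] → (-1.2495, -1.695, 1.245)–(-1.2495, -1.695, 0.8715)  len=0.3735
  (v5,v7,v1) [++-] → (-1.2495, -1.1865, 1.245)–(-1.2495, -1.695, 1.245)  len=0.5085
  (v3,v7,v2) [-+-] → (-1.2495, 1.695, 1.245)–(-1.2495, 1.695, -0.8715)  len=2.1165
  (v6,v4,v2) [++-] → (-1.2495, 1.1865, -1.245)–(-1.2495, 1.695, -1.245)  len=0.5085
  (v2,v7,v6) [-++] → (-1.2495, 1.695, -0.8715)–(-1.2495, 1.695, -1.245)  len=0.3735

Chained into 1 loop(s):
  loop 1: 8 segments, perimeter = 11.7600
Total perimeter = 11.760


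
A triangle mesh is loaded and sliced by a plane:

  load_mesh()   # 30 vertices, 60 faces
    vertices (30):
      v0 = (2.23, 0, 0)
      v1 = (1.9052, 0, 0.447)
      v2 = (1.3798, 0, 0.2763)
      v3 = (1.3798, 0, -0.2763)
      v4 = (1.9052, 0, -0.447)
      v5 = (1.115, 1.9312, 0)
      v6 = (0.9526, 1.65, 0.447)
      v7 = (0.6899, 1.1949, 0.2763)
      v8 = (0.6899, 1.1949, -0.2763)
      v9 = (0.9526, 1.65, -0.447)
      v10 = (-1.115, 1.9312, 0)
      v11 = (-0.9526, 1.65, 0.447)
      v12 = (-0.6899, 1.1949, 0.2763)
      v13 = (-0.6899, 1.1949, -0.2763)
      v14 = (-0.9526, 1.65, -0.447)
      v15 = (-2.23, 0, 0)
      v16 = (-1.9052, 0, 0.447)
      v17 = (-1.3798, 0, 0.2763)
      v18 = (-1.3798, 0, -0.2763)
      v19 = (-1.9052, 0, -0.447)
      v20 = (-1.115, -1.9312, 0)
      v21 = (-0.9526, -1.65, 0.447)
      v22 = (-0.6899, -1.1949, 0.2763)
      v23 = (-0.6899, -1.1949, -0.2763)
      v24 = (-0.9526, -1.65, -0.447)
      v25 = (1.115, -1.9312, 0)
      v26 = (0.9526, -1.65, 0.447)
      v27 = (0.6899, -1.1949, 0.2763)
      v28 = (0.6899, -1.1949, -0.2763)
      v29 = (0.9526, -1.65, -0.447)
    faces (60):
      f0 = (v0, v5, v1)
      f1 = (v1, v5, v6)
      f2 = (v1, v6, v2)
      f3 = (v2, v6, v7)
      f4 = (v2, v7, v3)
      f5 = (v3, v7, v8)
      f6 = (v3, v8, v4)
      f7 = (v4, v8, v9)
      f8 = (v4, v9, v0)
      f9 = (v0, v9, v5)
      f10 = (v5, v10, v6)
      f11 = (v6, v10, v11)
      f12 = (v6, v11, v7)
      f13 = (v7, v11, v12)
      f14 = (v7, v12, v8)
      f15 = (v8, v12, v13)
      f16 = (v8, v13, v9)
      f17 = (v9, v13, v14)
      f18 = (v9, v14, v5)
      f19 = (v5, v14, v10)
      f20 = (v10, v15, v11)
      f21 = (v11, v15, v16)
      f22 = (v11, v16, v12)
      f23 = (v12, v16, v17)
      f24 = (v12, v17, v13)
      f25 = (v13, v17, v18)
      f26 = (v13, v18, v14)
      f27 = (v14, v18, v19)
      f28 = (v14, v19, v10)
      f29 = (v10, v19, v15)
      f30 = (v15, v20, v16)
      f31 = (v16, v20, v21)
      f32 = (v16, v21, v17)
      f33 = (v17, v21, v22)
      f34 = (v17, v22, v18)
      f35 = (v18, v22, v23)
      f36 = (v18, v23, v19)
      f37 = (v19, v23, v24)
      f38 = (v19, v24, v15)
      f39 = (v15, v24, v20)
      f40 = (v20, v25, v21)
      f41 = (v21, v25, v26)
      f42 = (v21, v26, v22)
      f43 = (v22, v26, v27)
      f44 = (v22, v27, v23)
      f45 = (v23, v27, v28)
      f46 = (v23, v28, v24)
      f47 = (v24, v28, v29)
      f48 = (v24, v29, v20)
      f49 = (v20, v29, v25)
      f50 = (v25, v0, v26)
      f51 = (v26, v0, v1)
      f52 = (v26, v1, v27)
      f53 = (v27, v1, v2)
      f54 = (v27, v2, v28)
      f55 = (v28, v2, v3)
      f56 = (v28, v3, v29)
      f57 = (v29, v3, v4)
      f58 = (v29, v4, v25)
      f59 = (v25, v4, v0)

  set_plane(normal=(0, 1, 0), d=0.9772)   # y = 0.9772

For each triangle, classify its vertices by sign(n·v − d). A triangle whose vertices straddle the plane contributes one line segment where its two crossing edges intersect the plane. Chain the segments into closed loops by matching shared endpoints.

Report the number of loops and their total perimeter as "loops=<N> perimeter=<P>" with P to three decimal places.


Straddling triangles (20 of 60):
  (v0,v5,v1) [-+-] → (1.6658, 0.9772, 0)–(1.50535, 0.9772, 0.220815)  len=0.2730
  (v1,v5,v6) [-++] → (1.50535, 0.9772, 0.220815)–(1.34103, 0.9772, 0.447)  len=0.2796
  (v1,v6,v2) [-+-] → (1.34103, 0.9772, 0.447)–(1.12679, 0.9772, 0.377396)  len=0.2253
  (v2,v6,v7) [-++] → (1.12679, 0.9772, 0.377396)–(0.815594, 0.9772, 0.2763)  len=0.3272
  (v2,v7,v3) [-+-] → (0.815594, 0.9772, 0.2763)–(0.815594, 0.9772, 0.175621)  len=0.1007
  (v3,v7,v8) [-++] → (0.815594, 0.9772, 0.175621)–(0.815594, 0.9772, -0.2763)  len=0.4519
  (v3,v8,v4) [-+-] → (0.815594, 0.9772, -0.2763)–(0.911317, 0.9772, -0.3074)  len=0.1006
  (v4,v8,v9) [-++] → (0.911317, 0.9772, -0.3074)–(1.34103, 0.9772, -0.447)  len=0.4518
  (v4,v9,v0) [-+-] → (1.34103, 0.9772, -0.447)–(1.47347, 0.9772, -0.264732)  len=0.2253
  (v0,v9,v5) [-++] → (1.47347, 0.9772, -0.264732)–(1.6658, 0.9772, 0)  len=0.3272
  (v10,v15,v11) [+-+] → (-1.6658, 0.9772, 0)–(-1.47347, 0.9772, 0.264732)  len=0.3272
  (v11,v15,v16) [+--] → (-1.47347, 0.9772, 0.264732)–(-1.34103, 0.9772, 0.447)  len=0.2253
  (v11,v16,v12) [+-+] → (-1.34103, 0.9772, 0.447)–(-0.911317, 0.9772, 0.3074)  len=0.4518
  (v12,v16,v17) [+--] → (-0.911317, 0.9772, 0.3074)–(-0.815594, 0.9772, 0.2763)  len=0.1006
  (v12,v17,v13) [+-+] → (-0.815594, 0.9772, 0.2763)–(-0.815594, 0.9772, -0.175621)  len=0.4519
  (v13,v17,v18) [+--] → (-0.815594, 0.9772, -0.175621)–(-0.815594, 0.9772, -0.2763)  len=0.1007
  (v13,v18,v14) [+-+] → (-0.815594, 0.9772, -0.2763)–(-1.12679, 0.9772, -0.377396)  len=0.3272
  (v14,v18,v19) [+--] → (-1.12679, 0.9772, -0.377396)–(-1.34103, 0.9772, -0.447)  len=0.2253
  (v14,v19,v10) [+-+] → (-1.34103, 0.9772, -0.447)–(-1.50535, 0.9772, -0.220815)  len=0.2796
  (v10,v19,v15) [+--] → (-1.50535, 0.9772, -0.220815)–(-1.6658, 0.9772, 0)  len=0.2730

Chained into 2 loop(s):
  loop 1: 10 segments, perimeter = 2.7626
  loop 2: 10 segments, perimeter = 2.7626
Total perimeter = 5.525

loops=2 perimeter=5.525


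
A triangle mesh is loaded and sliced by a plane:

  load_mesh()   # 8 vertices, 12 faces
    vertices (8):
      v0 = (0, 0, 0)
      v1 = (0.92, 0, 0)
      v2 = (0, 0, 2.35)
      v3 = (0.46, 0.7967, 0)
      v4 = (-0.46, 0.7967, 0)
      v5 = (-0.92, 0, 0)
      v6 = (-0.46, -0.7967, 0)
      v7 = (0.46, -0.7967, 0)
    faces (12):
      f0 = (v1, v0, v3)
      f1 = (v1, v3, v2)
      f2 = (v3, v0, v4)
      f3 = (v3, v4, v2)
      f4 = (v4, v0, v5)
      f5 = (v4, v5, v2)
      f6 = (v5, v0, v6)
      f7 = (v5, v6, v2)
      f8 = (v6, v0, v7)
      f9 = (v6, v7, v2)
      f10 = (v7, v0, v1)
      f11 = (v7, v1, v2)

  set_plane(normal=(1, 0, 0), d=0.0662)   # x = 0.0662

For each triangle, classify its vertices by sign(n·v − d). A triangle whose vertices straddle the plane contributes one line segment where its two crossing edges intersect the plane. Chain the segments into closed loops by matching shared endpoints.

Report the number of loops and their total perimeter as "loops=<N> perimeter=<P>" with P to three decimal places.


Straddling triangles (8 of 12):
  (v1,v0,v3) [+-+] → (0.0662, 0, 0)–(0.0662, 0.114656, 0)  len=0.1147
  (v1,v3,v2) [++-] → (0.0662, 0.114656, 2.0118)–(0.0662, 0, 2.1809)  len=0.2043
  (v3,v0,v4) [+--] → (0.0662, 0.114656, 0)–(0.0662, 0.7967, 0)  len=0.6820
  (v3,v4,v2) [+--] → (0.0662, 0.7967, 0)–(0.0662, 0.114656, 2.0118)  len=2.1243
  (v6,v0,v7) [--+] → (0.0662, -0.114656, 0)–(0.0662, -0.7967, 0)  len=0.6820
  (v6,v7,v2) [-+-] → (0.0662, -0.7967, 0)–(0.0662, -0.114656, 2.0118)  len=2.1243
  (v7,v0,v1) [+-+] → (0.0662, -0.114656, 0)–(0.0662, 0, 0)  len=0.1147
  (v7,v1,v2) [++-] → (0.0662, 0, 2.1809)–(0.0662, -0.114656, 2.0118)  len=0.2043

Chained into 1 loop(s):
  loop 1: 8 segments, perimeter = 6.2506
Total perimeter = 6.251

loops=1 perimeter=6.251


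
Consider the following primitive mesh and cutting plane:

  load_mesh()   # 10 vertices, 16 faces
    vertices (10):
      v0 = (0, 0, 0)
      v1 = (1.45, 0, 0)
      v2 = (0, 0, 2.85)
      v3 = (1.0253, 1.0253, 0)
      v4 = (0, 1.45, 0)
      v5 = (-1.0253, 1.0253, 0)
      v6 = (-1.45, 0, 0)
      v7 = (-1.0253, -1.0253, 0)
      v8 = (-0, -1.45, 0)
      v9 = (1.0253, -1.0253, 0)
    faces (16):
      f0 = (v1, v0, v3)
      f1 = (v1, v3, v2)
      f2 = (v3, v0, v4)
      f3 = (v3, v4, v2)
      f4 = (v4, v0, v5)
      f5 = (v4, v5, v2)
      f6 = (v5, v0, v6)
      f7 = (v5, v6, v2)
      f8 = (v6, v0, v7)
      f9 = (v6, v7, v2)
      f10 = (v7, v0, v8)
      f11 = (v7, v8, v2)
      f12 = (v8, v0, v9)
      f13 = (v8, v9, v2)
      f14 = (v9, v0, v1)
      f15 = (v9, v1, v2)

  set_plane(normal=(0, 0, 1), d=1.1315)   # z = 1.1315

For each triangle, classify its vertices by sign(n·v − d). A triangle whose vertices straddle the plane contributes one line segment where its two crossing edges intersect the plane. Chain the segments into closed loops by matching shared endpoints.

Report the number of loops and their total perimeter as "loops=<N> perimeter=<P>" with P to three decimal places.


Straddling triangles (8 of 16):
  (v1,v3,v2) [--+] → (0.618238, 0.618238, 1.1315)–(0.874325, 0, 1.1315)  len=0.6692
  (v3,v4,v2) [--+] → (0, 0.874325, 1.1315)–(0.618238, 0.618238, 1.1315)  len=0.6692
  (v4,v5,v2) [--+] → (-0.618238, 0.618238, 1.1315)–(0, 0.874325, 1.1315)  len=0.6692
  (v5,v6,v2) [--+] → (-0.874325, 0, 1.1315)–(-0.618238, 0.618238, 1.1315)  len=0.6692
  (v6,v7,v2) [--+] → (-0.618238, -0.618238, 1.1315)–(-0.874325, 0, 1.1315)  len=0.6692
  (v7,v8,v2) [--+] → (0, -0.874325, 1.1315)–(-0.618238, -0.618238, 1.1315)  len=0.6692
  (v8,v9,v2) [--+] → (0.618238, -0.618238, 1.1315)–(0, -0.874325, 1.1315)  len=0.6692
  (v9,v1,v2) [--+] → (0.874325, 0, 1.1315)–(0.618238, -0.618238, 1.1315)  len=0.6692

Chained into 1 loop(s):
  loop 1: 8 segments, perimeter = 5.3534
Total perimeter = 5.353

loops=1 perimeter=5.353


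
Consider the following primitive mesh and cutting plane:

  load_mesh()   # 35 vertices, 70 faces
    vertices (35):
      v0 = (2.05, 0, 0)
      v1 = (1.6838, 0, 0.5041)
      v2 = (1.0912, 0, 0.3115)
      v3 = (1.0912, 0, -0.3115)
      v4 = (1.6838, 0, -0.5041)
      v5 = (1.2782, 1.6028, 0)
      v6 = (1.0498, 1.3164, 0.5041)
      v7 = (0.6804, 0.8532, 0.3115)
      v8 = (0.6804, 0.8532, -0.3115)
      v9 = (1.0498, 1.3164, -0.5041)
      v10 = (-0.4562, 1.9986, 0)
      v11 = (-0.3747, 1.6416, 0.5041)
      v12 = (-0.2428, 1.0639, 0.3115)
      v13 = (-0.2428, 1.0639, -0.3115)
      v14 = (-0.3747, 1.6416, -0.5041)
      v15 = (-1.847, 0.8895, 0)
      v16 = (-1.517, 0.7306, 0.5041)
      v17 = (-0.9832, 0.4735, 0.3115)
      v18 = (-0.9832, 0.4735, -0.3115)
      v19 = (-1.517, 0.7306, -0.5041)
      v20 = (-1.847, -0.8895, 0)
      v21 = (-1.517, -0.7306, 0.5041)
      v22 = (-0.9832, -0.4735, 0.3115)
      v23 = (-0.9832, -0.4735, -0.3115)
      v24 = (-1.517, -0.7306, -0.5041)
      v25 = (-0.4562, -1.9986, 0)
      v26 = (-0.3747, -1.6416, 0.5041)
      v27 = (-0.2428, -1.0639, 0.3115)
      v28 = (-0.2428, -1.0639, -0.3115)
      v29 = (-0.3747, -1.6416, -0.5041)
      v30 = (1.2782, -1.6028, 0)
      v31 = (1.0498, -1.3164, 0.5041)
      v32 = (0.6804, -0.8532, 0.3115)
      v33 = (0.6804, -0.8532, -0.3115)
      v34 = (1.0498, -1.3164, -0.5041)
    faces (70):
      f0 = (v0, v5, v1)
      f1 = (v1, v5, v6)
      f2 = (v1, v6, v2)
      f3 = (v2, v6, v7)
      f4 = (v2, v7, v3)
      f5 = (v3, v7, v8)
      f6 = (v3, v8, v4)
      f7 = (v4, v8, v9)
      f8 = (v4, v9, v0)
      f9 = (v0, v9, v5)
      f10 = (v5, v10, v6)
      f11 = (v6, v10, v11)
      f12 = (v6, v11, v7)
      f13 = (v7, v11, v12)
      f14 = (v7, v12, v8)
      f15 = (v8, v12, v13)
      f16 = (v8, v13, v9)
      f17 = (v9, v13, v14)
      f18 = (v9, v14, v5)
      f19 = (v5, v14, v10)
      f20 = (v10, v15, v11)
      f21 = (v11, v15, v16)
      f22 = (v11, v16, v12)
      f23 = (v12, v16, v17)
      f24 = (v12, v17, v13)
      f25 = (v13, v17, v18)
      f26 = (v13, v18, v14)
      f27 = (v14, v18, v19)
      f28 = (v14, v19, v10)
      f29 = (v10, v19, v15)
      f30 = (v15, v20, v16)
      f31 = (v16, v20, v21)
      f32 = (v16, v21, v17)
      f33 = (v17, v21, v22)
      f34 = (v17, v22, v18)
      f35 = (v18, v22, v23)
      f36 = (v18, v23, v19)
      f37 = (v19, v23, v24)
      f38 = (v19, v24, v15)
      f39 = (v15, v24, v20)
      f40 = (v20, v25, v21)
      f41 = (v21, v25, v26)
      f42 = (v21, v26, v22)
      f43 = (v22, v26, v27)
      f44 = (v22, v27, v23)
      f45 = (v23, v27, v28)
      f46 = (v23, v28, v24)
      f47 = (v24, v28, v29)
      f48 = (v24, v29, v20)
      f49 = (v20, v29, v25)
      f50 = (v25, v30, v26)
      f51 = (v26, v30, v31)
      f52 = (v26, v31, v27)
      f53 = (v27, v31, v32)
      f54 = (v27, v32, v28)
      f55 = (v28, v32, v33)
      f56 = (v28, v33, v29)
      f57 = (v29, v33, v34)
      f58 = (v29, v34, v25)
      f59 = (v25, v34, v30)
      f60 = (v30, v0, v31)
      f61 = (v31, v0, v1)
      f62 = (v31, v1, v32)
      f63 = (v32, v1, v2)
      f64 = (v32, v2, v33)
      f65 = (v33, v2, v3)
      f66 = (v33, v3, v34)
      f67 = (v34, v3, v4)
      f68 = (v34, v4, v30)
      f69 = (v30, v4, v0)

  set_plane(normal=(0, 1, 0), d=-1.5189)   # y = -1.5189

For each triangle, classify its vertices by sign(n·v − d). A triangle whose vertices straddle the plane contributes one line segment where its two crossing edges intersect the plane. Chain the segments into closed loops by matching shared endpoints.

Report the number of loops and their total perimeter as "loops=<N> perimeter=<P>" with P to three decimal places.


loops=1 perimeter=5.437

Straddling triangles (16 of 70):
  (v20,v25,v21) [+-+] → (-1.05774, -1.5189, 0)–(-0.857514, -1.5189, 0.190707)  len=0.2765
  (v21,v25,v26) [+--] → (-0.857514, -1.5189, 0.190707)–(-0.528553, -1.5189, 0.5041)  len=0.4543
  (v21,v26,v22) [+-+] → (-0.528553, -1.5189, 0.5041)–(-0.438618, -1.5189, 0.483869)  len=0.0922
  (v22,v26,v27) [+-+] → (-0.438618, -1.5189, 0.483869)–(-0.346685, -1.5189, 0.463193)  len=0.0942
  (v24,v28,v29) [++-] → (-0.346685, -1.5189, -0.463193)–(-0.528553, -1.5189, -0.5041)  len=0.1864
  (v24,v29,v20) [+-+] → (-0.528553, -1.5189, -0.5041)–(-0.614896, -1.5189, -0.42186)  len=0.1192
  (v20,v29,v25) [+--] → (-0.614896, -1.5189, -0.42186)–(-1.05774, -1.5189, 0)  len=0.6116
  (v26,v30,v31) [--+] → (1.21129, -1.5189, 0.147675)–(0.162773, -1.5189, 0.5041)  len=1.1074
  (v26,v31,v27) [-++] → (0.162773, -1.5189, 0.5041)–(-0.346685, -1.5189, 0.463193)  len=0.5111
  (v28,v33,v29) [++-] → (-0.210493, -1.5189, -0.474125)–(-0.346685, -1.5189, -0.463193)  len=0.1366
  (v29,v33,v34) [-++] → (-0.210493, -1.5189, -0.474125)–(0.162773, -1.5189, -0.5041)  len=0.3745
  (v29,v34,v25) [-+-] → (0.162773, -1.5189, -0.5041)–(0.602768, -1.5189, -0.354466)  len=0.4647
  (v25,v34,v30) [-+-] → (0.602768, -1.5189, -0.354466)–(1.21129, -1.5189, -0.147675)  len=0.6427
  (v30,v0,v31) [-++] → (1.3186, -1.5189, 0)–(1.21129, -1.5189, 0.147675)  len=0.1825
  (v34,v4,v30) [++-] → (1.29943, -1.5189, -0.0263876)–(1.21129, -1.5189, -0.147675)  len=0.1499
  (v30,v4,v0) [-++] → (1.29943, -1.5189, -0.0263876)–(1.3186, -1.5189, 0)  len=0.0326

Chained into 1 loop(s):
  loop 1: 16 segments, perimeter = 5.4367
Total perimeter = 5.437
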